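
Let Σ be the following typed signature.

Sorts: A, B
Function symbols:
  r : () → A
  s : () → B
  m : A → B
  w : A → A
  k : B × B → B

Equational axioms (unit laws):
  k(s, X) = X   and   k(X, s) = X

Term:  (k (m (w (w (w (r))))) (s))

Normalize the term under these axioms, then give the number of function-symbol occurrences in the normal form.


size = 5

1. (k (m (w (w (w (r))))) (s))  →  (m (w (w (w (r)))))
normal form: (m (w (w (w (r)))))


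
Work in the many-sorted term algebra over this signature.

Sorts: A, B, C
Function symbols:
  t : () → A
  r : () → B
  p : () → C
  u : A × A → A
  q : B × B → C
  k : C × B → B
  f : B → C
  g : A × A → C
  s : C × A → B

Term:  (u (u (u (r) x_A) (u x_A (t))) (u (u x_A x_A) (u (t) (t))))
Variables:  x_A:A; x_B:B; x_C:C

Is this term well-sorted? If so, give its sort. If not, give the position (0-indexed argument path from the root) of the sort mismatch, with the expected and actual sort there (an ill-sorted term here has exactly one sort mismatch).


      (r) : B
      x_A : A
    (u (r) x_A) : ✗ arg 0 at [0, 0, 0] has sort B, expected A
      x_A : A
      (t) : A
    (u x_A (t)) : A
      x_A : A
      x_A : A
    (u x_A x_A) : A
      (t) : A
      (t) : A
    (u (t) (t)) : A
  (u (u x_A x_A) (u (t) (t))) : A

ill-sorted at position [0, 0, 0]: expected A, got B


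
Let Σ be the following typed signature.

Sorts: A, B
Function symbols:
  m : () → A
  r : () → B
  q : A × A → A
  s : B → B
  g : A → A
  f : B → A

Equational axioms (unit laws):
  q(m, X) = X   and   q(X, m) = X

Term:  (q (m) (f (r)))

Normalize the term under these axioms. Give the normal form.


1. (q (m) (f (r)))  →  (f (r))

normal form = (f (r))


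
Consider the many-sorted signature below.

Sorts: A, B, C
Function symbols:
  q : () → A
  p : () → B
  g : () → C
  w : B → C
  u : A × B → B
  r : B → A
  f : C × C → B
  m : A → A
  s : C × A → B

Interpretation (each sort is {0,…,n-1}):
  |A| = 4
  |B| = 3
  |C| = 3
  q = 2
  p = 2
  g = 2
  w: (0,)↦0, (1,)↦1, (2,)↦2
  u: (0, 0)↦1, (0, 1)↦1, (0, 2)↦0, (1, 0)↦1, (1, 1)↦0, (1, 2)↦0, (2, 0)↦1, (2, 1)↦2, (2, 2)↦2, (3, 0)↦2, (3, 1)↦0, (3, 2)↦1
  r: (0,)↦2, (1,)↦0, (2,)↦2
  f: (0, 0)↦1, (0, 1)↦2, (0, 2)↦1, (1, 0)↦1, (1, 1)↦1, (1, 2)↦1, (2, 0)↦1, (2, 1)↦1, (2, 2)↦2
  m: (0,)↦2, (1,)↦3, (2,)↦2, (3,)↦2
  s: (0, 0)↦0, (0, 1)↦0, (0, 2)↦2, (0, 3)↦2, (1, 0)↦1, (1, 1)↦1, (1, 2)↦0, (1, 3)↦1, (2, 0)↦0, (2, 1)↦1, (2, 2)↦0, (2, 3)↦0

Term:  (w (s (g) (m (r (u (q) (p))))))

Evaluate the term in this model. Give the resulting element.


  g = 2
  q = 2
  p = 2
  (u (q) (p)) = u(2, 2) = 2
  (r (u (q) (p))) = r(2,) = 2
  (m (r (u (q) (p)))) = m(2,) = 2
  (s (g) (m (r (u (q) (p))))) = s(2, 2) = 0
  (w (s (g) (m (r (u (q) (p)))))) = w(0,) = 0

value = 0


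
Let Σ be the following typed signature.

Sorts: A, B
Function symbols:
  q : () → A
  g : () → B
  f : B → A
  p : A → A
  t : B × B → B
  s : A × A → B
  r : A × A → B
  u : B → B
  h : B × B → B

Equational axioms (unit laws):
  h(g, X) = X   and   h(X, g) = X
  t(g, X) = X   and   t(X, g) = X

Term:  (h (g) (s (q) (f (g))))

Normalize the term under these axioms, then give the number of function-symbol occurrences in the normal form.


1. (h (g) (s (q) (f (g))))  →  (s (q) (f (g)))
normal form: (s (q) (f (g)))

size = 4


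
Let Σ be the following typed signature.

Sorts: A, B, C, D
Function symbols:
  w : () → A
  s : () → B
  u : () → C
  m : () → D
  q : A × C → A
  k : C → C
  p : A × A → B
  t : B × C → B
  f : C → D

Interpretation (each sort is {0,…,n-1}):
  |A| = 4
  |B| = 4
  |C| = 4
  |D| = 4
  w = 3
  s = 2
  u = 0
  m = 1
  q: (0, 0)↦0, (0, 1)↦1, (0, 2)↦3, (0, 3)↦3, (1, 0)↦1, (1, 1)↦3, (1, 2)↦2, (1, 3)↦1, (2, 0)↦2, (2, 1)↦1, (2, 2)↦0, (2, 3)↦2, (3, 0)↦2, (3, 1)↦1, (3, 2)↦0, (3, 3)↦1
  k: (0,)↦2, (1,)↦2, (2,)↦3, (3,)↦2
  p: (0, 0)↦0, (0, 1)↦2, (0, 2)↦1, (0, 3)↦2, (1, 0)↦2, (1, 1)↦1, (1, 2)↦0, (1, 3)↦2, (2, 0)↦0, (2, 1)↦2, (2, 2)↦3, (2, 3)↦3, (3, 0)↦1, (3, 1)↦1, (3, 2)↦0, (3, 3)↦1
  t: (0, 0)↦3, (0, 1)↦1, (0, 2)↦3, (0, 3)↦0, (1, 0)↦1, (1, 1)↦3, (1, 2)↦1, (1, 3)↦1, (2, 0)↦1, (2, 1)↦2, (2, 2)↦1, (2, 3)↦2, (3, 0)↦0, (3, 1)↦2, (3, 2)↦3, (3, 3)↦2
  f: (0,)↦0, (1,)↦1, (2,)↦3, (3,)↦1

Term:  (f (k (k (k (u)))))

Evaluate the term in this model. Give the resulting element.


  u = 0
  (k (u)) = k(0,) = 2
  (k (k (u))) = k(2,) = 3
  (k (k (k (u)))) = k(3,) = 2
  (f (k (k (k (u))))) = f(2,) = 3

value = 3


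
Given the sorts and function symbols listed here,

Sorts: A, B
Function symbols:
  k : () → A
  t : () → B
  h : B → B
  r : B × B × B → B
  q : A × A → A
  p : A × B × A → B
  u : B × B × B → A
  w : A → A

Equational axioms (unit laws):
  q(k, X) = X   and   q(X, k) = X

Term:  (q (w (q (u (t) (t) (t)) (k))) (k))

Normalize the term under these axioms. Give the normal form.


1. (q (w (q (u (t) (t) (t)) (k))) (k))  →  (w (q (u (t) (t) (t)) (k)))
2. (w (q (u (t) (t) (t)) (k)))  →  (w (u (t) (t) (t)))

normal form = (w (u (t) (t) (t)))


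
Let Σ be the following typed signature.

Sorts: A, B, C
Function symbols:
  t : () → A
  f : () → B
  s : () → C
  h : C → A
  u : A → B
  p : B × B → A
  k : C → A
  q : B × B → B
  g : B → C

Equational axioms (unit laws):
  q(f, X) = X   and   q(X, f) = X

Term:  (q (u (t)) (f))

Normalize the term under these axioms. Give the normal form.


1. (q (u (t)) (f))  →  (u (t))

normal form = (u (t))


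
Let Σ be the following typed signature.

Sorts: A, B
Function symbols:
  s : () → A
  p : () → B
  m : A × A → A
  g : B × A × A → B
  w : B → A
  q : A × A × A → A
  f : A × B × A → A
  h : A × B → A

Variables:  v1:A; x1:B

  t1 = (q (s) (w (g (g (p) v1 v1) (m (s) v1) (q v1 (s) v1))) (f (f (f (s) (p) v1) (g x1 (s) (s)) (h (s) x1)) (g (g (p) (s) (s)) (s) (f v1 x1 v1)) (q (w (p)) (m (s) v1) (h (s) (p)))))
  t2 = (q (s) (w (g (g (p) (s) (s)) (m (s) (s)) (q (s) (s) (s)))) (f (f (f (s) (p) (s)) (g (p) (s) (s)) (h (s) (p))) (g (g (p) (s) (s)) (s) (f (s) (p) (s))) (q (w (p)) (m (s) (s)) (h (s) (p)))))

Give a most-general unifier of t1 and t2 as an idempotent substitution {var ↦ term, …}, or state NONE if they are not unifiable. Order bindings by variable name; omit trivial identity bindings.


{v1 ↦ (s), x1 ↦ (p)}


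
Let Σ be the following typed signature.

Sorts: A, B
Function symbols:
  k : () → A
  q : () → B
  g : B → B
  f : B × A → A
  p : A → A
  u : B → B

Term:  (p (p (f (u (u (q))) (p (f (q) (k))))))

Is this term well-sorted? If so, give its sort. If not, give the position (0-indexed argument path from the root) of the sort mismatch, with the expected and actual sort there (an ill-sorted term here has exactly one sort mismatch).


well-sorted; sort = A

          (q) : B
        (u (q)) : B
      (u (u (q))) : B
          (q) : B
          (k) : A
        (f (q) (k)) : A
      (p (f (q) (k))) : A
    (f (u (u (q))) (p (f (q) (k)))) : A
  (p (f (u (u (q))) (p (f (q) (k))))) : A
(p (p (f (u (u (q))) (p (f (q) (k)))))) : A


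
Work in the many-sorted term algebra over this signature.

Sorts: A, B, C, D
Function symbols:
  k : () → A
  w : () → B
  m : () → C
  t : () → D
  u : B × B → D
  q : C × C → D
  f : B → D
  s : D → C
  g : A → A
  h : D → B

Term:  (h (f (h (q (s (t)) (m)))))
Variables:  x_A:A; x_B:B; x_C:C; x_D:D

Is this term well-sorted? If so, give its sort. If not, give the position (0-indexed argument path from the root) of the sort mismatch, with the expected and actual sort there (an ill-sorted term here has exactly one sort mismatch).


          (t) : D
        (s (t)) : C
        (m) : C
      (q (s (t)) (m)) : D
    (h (q (s (t)) (m))) : B
  (f (h (q (s (t)) (m)))) : D
(h (f (h (q (s (t)) (m))))) : B

well-sorted; sort = B


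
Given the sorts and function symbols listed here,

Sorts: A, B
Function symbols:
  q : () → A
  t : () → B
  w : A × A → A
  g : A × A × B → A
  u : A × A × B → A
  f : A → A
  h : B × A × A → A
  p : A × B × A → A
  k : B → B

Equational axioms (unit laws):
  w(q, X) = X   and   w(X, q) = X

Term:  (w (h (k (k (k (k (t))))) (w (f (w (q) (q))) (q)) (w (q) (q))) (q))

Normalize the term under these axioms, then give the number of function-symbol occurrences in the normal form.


size = 9

1. (w (h (k (k (k (k (t))))) (w (f (w (q) (q))) (q)) (w (q) (q))) (q))  →  (h (k (k (k (k (t))))) (w (f (w (q) (q))) (q)) (w (q) (q)))
2. (h (k (k (k (k (t))))) (w (f (w (q) (q))) (q)) (w (q) (q)))  →  (h (k (k (k (k (t))))) (f (w (q) (q))) (w (q) (q)))
3. (h (k (k (k (k (t))))) (f (w (q) (q))) (w (q) (q)))  →  (h (k (k (k (k (t))))) (f (q)) (w (q) (q)))
4. (h (k (k (k (k (t))))) (f (q)) (w (q) (q)))  →  (h (k (k (k (k (t))))) (f (q)) (q))
normal form: (h (k (k (k (k (t))))) (f (q)) (q))


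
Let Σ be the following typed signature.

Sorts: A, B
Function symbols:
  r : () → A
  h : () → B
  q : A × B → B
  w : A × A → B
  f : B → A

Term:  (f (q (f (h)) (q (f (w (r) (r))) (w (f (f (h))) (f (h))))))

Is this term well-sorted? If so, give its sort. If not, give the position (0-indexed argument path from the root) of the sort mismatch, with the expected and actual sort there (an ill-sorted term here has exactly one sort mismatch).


      (h) : B
    (f (h)) : A
          (r) : A
          (r) : A
        (w (r) (r)) : B
      (f (w (r) (r))) : A
            (h) : B
          (f (h)) : A
        (f (f (h))) : ✗ arg 0 at [0, 1, 1, 0, 0] has sort A, expected B
          (h) : B
        (f (h)) : A

ill-sorted at position [0, 1, 1, 0, 0]: expected B, got A


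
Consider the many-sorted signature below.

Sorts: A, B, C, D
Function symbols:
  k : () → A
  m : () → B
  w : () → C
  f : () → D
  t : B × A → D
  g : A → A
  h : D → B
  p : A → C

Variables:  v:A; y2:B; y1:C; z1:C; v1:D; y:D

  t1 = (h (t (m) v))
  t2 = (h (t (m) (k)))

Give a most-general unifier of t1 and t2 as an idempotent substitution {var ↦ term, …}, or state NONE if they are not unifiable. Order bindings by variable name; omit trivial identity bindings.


{v ↦ (k)}


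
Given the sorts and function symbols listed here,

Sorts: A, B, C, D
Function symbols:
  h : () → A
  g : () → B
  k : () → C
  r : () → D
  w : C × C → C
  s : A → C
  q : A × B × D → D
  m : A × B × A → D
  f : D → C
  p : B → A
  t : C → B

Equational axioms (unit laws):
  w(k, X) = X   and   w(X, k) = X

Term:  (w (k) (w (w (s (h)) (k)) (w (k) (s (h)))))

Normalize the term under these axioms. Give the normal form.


normal form = (w (s (h)) (s (h)))

1. (w (k) (w (w (s (h)) (k)) (w (k) (s (h)))))  →  (w (w (s (h)) (k)) (w (k) (s (h))))
2. (w (w (s (h)) (k)) (w (k) (s (h))))  →  (w (s (h)) (w (k) (s (h))))
3. (w (s (h)) (w (k) (s (h))))  →  (w (s (h)) (s (h)))


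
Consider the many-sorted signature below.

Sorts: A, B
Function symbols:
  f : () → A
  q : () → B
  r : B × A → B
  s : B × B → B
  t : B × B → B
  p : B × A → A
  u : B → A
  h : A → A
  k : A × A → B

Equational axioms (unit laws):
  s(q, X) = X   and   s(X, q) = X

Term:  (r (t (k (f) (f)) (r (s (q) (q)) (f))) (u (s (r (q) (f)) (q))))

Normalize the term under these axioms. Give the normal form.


1. (r (t (k (f) (f)) (r (s (q) (q)) (f))) (u (s (r (q) (f)) (q))))  →  (r (t (k (f) (f)) (r (q) (f))) (u (s (r (q) (f)) (q))))
2. (r (t (k (f) (f)) (r (q) (f))) (u (s (r (q) (f)) (q))))  →  (r (t (k (f) (f)) (r (q) (f))) (u (r (q) (f))))

normal form = (r (t (k (f) (f)) (r (q) (f))) (u (r (q) (f))))


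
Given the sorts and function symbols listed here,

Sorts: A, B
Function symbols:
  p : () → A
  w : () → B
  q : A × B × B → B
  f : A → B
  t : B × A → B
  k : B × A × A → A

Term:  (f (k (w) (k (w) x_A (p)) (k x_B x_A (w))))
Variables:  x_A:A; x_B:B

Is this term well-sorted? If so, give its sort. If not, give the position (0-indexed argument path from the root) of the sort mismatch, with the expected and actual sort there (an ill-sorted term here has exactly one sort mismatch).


ill-sorted at position [0, 2, 2]: expected A, got B

    (w) : B
      (w) : B
      x_A : A
      (p) : A
    (k (w) x_A (p)) : A
      x_B : B
      x_A : A
      (w) : B
    (k x_B x_A (w)) : ✗ arg 2 at [0, 2, 2] has sort B, expected A


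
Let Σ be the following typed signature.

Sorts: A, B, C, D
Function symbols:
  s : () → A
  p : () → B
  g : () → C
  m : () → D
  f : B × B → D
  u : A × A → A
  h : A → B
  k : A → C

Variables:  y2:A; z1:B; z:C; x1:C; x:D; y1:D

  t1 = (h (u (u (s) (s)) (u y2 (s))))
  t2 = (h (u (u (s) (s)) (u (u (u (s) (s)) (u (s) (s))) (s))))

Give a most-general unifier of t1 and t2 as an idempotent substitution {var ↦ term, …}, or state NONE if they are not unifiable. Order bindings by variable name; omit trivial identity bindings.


{y2 ↦ (u (u (s) (s)) (u (s) (s)))}


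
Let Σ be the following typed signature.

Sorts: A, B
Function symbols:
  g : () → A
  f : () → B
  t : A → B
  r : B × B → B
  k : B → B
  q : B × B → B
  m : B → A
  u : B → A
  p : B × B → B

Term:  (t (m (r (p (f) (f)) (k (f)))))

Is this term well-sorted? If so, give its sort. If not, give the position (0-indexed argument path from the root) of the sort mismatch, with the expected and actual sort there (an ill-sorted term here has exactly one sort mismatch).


        (f) : B
        (f) : B
      (p (f) (f)) : B
        (f) : B
      (k (f)) : B
    (r (p (f) (f)) (k (f))) : B
  (m (r (p (f) (f)) (k (f)))) : A
(t (m (r (p (f) (f)) (k (f))))) : B

well-sorted; sort = B


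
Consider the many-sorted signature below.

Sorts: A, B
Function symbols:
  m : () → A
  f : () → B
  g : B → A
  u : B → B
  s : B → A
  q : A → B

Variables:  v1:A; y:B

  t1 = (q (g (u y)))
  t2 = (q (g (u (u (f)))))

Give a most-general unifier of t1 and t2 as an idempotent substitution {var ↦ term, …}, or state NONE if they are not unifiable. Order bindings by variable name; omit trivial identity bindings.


{y ↦ (u (f))}


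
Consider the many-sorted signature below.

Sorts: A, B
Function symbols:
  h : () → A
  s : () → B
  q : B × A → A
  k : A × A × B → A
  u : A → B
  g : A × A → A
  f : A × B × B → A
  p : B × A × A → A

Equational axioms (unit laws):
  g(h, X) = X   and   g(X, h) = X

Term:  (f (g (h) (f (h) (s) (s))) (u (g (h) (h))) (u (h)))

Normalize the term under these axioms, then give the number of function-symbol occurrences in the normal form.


size = 9

1. (f (g (h) (f (h) (s) (s))) (u (g (h) (h))) (u (h)))  →  (f (f (h) (s) (s)) (u (g (h) (h))) (u (h)))
2. (f (f (h) (s) (s)) (u (g (h) (h))) (u (h)))  →  (f (f (h) (s) (s)) (u (h)) (u (h)))
normal form: (f (f (h) (s) (s)) (u (h)) (u (h)))


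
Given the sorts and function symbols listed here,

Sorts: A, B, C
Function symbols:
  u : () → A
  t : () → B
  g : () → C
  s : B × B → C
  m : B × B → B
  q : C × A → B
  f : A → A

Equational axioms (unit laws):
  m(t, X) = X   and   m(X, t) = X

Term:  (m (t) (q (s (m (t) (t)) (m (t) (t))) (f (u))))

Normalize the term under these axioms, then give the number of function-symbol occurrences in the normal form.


size = 6

1. (m (t) (q (s (m (t) (t)) (m (t) (t))) (f (u))))  →  (q (s (m (t) (t)) (m (t) (t))) (f (u)))
2. (q (s (m (t) (t)) (m (t) (t))) (f (u)))  →  (q (s (t) (m (t) (t))) (f (u)))
3. (q (s (t) (m (t) (t))) (f (u)))  →  (q (s (t) (t)) (f (u)))
normal form: (q (s (t) (t)) (f (u)))


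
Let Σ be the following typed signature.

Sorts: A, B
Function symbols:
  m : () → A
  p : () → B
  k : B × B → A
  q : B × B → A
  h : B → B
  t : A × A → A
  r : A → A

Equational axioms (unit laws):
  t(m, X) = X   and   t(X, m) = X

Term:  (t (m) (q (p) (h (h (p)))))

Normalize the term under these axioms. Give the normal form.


normal form = (q (p) (h (h (p))))

1. (t (m) (q (p) (h (h (p)))))  →  (q (p) (h (h (p))))


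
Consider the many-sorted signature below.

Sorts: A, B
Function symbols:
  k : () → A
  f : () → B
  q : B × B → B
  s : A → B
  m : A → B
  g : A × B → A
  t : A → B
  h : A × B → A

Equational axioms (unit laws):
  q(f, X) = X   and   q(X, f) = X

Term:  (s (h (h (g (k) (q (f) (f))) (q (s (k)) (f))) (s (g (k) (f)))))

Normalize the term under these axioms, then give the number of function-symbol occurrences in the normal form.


1. (s (h (h (g (k) (q (f) (f))) (q (s (k)) (f))) (s (g (k) (f)))))  →  (s (h (h (g (k) (f)) (q (s (k)) (f))) (s (g (k) (f)))))
2. (s (h (h (g (k) (f)) (q (s (k)) (f))) (s (g (k) (f)))))  →  (s (h (h (g (k) (f)) (s (k))) (s (g (k) (f)))))
normal form: (s (h (h (g (k) (f)) (s (k))) (s (g (k) (f)))))

size = 12


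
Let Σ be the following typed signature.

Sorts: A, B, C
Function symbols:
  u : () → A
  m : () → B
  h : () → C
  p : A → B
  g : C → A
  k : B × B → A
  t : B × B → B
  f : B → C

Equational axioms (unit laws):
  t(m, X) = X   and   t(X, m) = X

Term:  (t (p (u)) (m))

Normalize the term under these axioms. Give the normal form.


normal form = (p (u))

1. (t (p (u)) (m))  →  (p (u))


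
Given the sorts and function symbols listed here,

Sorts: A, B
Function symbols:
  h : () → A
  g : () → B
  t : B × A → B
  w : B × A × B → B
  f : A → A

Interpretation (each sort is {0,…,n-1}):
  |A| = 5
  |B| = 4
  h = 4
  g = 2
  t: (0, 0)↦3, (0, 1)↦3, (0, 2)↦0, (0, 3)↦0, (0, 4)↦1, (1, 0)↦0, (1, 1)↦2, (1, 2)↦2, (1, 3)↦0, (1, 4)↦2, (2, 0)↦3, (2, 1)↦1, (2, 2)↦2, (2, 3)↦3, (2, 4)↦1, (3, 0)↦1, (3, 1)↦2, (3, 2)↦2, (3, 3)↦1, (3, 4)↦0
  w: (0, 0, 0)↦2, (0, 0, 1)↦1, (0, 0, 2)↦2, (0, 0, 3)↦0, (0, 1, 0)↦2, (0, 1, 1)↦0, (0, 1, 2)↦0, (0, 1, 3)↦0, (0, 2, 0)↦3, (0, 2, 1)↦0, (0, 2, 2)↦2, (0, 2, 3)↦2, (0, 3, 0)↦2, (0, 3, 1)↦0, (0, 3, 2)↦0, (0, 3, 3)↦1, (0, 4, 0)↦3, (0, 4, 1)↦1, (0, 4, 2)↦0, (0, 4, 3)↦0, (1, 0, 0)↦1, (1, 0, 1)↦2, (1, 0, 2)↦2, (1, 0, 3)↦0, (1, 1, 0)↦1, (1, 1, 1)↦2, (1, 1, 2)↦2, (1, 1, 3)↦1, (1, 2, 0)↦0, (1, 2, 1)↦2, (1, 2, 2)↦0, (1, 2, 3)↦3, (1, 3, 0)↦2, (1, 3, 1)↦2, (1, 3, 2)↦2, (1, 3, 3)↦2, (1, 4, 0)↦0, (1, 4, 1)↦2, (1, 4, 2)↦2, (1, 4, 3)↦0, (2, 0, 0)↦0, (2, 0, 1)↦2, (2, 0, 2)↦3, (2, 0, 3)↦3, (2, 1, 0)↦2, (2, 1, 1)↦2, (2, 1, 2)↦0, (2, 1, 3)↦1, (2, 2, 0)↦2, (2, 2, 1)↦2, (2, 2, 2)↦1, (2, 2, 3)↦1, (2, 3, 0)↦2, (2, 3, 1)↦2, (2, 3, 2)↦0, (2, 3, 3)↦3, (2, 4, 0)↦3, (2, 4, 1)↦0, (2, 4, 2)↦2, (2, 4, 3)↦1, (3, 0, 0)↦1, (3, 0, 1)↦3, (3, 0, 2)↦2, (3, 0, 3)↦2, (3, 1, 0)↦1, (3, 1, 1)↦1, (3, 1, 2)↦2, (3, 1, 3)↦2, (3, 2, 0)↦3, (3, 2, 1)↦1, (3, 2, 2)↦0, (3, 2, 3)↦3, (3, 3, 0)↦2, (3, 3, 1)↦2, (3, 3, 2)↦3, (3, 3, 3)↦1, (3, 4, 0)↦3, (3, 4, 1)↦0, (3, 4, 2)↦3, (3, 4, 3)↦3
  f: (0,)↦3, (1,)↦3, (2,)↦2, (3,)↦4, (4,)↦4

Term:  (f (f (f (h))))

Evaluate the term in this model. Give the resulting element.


  h = 4
  (f (h)) = f(4,) = 4
  (f (f (h))) = f(4,) = 4
  (f (f (f (h)))) = f(4,) = 4

value = 4


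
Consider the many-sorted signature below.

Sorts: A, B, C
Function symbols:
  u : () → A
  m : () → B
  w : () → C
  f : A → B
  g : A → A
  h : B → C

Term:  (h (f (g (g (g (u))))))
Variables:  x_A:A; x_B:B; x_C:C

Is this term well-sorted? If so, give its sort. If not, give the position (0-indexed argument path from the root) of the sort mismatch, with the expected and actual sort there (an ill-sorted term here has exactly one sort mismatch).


well-sorted; sort = C

          (u) : A
        (g (u)) : A
      (g (g (u))) : A
    (g (g (g (u)))) : A
  (f (g (g (g (u))))) : B
(h (f (g (g (g (u)))))) : C


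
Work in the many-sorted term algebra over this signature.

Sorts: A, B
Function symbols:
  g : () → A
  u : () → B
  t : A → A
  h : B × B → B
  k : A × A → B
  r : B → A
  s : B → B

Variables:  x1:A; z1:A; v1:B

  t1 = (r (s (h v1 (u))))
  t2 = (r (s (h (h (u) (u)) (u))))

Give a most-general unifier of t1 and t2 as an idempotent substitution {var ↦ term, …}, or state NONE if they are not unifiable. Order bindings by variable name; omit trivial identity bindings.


{v1 ↦ (h (u) (u))}


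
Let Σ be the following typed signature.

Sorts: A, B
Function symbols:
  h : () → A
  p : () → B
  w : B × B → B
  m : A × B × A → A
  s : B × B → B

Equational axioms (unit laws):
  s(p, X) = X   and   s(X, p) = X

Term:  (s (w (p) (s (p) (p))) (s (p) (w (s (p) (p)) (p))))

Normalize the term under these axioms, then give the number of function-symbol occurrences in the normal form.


1. (s (w (p) (s (p) (p))) (s (p) (w (s (p) (p)) (p))))  →  (s (w (p) (p)) (s (p) (w (s (p) (p)) (p))))
2. (s (w (p) (p)) (s (p) (w (s (p) (p)) (p))))  →  (s (w (p) (p)) (w (s (p) (p)) (p)))
3. (s (w (p) (p)) (w (s (p) (p)) (p)))  →  (s (w (p) (p)) (w (p) (p)))
normal form: (s (w (p) (p)) (w (p) (p)))

size = 7


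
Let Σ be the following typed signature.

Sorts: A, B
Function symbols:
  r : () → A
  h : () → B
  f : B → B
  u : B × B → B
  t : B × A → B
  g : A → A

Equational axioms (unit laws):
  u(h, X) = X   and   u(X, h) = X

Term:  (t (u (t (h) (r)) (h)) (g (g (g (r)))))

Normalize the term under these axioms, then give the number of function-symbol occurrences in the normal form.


size = 8

1. (t (u (t (h) (r)) (h)) (g (g (g (r)))))  →  (t (t (h) (r)) (g (g (g (r)))))
normal form: (t (t (h) (r)) (g (g (g (r)))))


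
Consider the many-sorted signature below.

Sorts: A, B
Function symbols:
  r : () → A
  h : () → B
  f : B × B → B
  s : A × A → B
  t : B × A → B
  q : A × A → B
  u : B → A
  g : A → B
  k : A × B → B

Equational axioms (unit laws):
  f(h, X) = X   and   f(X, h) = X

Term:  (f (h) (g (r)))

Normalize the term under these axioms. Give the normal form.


normal form = (g (r))

1. (f (h) (g (r)))  →  (g (r))


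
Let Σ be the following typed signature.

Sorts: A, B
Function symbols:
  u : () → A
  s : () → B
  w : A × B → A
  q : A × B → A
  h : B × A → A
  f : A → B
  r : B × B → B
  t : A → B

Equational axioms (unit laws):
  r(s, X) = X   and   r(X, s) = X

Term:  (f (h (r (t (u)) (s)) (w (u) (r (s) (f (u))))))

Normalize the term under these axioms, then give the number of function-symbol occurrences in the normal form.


size = 8

1. (f (h (r (t (u)) (s)) (w (u) (r (s) (f (u))))))  →  (f (h (t (u)) (w (u) (r (s) (f (u))))))
2. (f (h (t (u)) (w (u) (r (s) (f (u))))))  →  (f (h (t (u)) (w (u) (f (u)))))
normal form: (f (h (t (u)) (w (u) (f (u)))))


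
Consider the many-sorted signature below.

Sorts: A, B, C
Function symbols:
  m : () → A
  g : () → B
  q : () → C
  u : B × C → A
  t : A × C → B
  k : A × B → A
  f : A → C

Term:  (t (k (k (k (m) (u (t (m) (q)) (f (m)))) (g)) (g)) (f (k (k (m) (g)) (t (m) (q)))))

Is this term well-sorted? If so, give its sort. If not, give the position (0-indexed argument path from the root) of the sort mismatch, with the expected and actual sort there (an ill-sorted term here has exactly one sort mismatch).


        (m) : A
            (m) : A
            (q) : C
          (t (m) (q)) : B
            (m) : A
          (f (m)) : C
        (u (t (m) (q)) (f (m))) : A
      (k (m) (u (t (m) (q)) (f (m)))) : ✗ arg 1 at [0, 0, 0, 1] has sort A, expected B
      (g) : B
    (g) : B
        (m) : A
        (g) : B
      (k (m) (g)) : A
        (m) : A
        (q) : C
      (t (m) (q)) : B
    (k (k (m) (g)) (t (m) (q))) : A
  (f (k (k (m) (g)) (t (m) (q)))) : C

ill-sorted at position [0, 0, 0, 1]: expected B, got A


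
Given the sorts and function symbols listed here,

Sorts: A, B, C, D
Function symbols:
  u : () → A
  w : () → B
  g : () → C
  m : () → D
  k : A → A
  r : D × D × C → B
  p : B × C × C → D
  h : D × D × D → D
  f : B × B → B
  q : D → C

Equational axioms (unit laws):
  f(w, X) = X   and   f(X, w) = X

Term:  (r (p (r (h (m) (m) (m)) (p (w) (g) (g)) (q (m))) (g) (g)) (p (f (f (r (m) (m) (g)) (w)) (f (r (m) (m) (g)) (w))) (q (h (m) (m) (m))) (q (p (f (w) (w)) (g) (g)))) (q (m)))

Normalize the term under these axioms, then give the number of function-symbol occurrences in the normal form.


size = 37

1. (r (p (r (h (m) (m) (m)) (p (w) (g) (g)) (q (m))) (g) (g)) (p (f (f (r (m) (m) (g)) (w)) (f (r (m) (m) (g)) (w))) (q (h (m) (m) (m))) (q (p (f (w) (w)) (g) (g)))) (q (m)))  →  (r (p (r (h (m) (m) (m)) (p (w) (g) (g)) (q (m))) (g) (g)) (p (f (r (m) (m) (g)) (f (r (m) (m) (g)) (w))) (q (h (m) (m) (m))) (q (p (f (w) (w)) (g) (g)))) (q (m)))
2. (r (p (r (h (m) (m) (m)) (p (w) (g) (g)) (q (m))) (g) (g)) (p (f (r (m) (m) (g)) (f (r (m) (m) (g)) (w))) (q (h (m) (m) (m))) (q (p (f (w) (w)) (g) (g)))) (q (m)))  →  (r (p (r (h (m) (m) (m)) (p (w) (g) (g)) (q (m))) (g) (g)) (p (f (r (m) (m) (g)) (r (m) (m) (g))) (q (h (m) (m) (m))) (q (p (f (w) (w)) (g) (g)))) (q (m)))
3. (r (p (r (h (m) (m) (m)) (p (w) (g) (g)) (q (m))) (g) (g)) (p (f (r (m) (m) (g)) (r (m) (m) (g))) (q (h (m) (m) (m))) (q (p (f (w) (w)) (g) (g)))) (q (m)))  →  (r (p (r (h (m) (m) (m)) (p (w) (g) (g)) (q (m))) (g) (g)) (p (f (r (m) (m) (g)) (r (m) (m) (g))) (q (h (m) (m) (m))) (q (p (w) (g) (g)))) (q (m)))
normal form: (r (p (r (h (m) (m) (m)) (p (w) (g) (g)) (q (m))) (g) (g)) (p (f (r (m) (m) (g)) (r (m) (m) (g))) (q (h (m) (m) (m))) (q (p (w) (g) (g)))) (q (m)))


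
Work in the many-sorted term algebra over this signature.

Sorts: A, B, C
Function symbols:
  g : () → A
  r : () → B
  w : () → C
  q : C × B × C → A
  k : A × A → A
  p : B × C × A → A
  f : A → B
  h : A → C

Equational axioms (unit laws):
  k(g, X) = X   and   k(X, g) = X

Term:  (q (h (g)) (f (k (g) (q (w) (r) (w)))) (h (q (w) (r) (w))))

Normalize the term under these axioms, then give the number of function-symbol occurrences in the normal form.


1. (q (h (g)) (f (k (g) (q (w) (r) (w)))) (h (q (w) (r) (w))))  →  (q (h (g)) (f (q (w) (r) (w))) (h (q (w) (r) (w))))
normal form: (q (h (g)) (f (q (w) (r) (w))) (h (q (w) (r) (w))))

size = 13


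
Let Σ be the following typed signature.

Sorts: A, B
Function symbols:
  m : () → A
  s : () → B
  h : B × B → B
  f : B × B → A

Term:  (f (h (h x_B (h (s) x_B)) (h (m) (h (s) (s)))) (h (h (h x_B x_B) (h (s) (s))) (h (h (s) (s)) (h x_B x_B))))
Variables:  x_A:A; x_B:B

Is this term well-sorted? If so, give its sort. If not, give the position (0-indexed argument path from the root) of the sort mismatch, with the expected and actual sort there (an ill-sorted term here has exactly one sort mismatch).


      x_B : B
        (s) : B
        x_B : B
      (h (s) x_B) : B
    (h x_B (h (s) x_B)) : B
      (m) : A
        (s) : B
        (s) : B
      (h (s) (s)) : B
    (h (m) (h (s) (s))) : ✗ arg 0 at [0, 1, 0] has sort A, expected B
        x_B : B
        x_B : B
      (h x_B x_B) : B
        (s) : B
        (s) : B
      (h (s) (s)) : B
    (h (h x_B x_B) (h (s) (s))) : B
        (s) : B
        (s) : B
      (h (s) (s)) : B
        x_B : B
        x_B : B
      (h x_B x_B) : B
    (h (h (s) (s)) (h x_B x_B)) : B
  (h (h (h x_B x_B) (h (s) (s))) (h (h (s) (s)) (h x_B x_B))) : B

ill-sorted at position [0, 1, 0]: expected B, got A


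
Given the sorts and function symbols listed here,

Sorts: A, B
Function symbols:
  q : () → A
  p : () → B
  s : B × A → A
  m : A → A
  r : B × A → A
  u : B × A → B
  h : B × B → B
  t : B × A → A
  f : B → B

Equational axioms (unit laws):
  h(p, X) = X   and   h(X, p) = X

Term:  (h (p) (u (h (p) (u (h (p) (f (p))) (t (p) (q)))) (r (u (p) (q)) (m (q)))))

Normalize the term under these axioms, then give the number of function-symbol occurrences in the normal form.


1. (h (p) (u (h (p) (u (h (p) (f (p))) (t (p) (q)))) (r (u (p) (q)) (m (q)))))  →  (u (h (p) (u (h (p) (f (p))) (t (p) (q)))) (r (u (p) (q)) (m (q))))
2. (u (h (p) (u (h (p) (f (p))) (t (p) (q)))) (r (u (p) (q)) (m (q))))  →  (u (u (h (p) (f (p))) (t (p) (q))) (r (u (p) (q)) (m (q))))
3. (u (u (h (p) (f (p))) (t (p) (q))) (r (u (p) (q)) (m (q))))  →  (u (u (f (p)) (t (p) (q))) (r (u (p) (q)) (m (q))))
normal form: (u (u (f (p)) (t (p) (q))) (r (u (p) (q)) (m (q))))

size = 13


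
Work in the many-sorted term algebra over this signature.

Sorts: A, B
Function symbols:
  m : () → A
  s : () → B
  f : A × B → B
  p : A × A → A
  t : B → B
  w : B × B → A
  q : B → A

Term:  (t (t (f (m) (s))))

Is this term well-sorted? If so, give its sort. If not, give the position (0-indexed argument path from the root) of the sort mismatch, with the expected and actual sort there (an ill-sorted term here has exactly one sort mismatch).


well-sorted; sort = B

      (m) : A
      (s) : B
    (f (m) (s)) : B
  (t (f (m) (s))) : B
(t (t (f (m) (s)))) : B


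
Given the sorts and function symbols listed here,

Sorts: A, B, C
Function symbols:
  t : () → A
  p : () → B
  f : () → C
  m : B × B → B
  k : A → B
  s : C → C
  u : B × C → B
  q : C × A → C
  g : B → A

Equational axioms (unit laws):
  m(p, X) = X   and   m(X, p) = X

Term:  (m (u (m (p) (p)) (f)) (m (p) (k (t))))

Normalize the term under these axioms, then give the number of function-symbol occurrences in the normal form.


1. (m (u (m (p) (p)) (f)) (m (p) (k (t))))  →  (m (u (p) (f)) (m (p) (k (t))))
2. (m (u (p) (f)) (m (p) (k (t))))  →  (m (u (p) (f)) (k (t)))
normal form: (m (u (p) (f)) (k (t)))

size = 6


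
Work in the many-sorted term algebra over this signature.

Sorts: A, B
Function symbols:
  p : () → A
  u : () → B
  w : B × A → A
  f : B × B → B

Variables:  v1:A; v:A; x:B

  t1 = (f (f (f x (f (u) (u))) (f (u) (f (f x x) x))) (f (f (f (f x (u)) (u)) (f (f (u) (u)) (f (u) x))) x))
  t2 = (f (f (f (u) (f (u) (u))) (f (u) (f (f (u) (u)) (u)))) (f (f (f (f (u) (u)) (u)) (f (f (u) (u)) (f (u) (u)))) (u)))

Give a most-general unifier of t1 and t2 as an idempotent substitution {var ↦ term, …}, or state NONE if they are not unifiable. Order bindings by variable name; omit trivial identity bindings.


{x ↦ (u)}


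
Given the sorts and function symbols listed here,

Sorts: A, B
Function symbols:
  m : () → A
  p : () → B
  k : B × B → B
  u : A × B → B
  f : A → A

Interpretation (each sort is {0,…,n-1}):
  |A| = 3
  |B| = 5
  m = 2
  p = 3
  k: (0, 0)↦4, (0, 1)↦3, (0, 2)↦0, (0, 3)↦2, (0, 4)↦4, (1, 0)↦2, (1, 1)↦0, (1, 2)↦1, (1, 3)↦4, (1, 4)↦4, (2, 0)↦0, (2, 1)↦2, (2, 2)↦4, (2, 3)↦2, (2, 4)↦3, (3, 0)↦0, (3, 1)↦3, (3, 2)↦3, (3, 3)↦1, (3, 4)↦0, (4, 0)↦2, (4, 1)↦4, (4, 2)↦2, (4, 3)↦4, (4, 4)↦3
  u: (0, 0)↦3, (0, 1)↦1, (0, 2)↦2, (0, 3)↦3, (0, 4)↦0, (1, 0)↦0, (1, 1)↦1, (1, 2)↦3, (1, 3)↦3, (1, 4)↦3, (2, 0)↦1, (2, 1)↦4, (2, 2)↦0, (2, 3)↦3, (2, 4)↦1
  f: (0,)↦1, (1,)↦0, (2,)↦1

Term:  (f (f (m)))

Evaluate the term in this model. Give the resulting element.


  m = 2
  (f (m)) = f(2,) = 1
  (f (f (m))) = f(1,) = 0

value = 0


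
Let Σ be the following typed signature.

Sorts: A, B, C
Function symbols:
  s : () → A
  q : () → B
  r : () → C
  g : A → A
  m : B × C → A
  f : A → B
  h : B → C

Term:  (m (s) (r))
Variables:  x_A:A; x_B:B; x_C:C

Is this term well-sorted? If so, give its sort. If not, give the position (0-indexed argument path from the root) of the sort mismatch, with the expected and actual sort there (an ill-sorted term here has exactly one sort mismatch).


ill-sorted at position [0]: expected B, got A

  (s) : A
  (r) : C
(m (s) (r)) : ✗ arg 0 at [0] has sort A, expected B


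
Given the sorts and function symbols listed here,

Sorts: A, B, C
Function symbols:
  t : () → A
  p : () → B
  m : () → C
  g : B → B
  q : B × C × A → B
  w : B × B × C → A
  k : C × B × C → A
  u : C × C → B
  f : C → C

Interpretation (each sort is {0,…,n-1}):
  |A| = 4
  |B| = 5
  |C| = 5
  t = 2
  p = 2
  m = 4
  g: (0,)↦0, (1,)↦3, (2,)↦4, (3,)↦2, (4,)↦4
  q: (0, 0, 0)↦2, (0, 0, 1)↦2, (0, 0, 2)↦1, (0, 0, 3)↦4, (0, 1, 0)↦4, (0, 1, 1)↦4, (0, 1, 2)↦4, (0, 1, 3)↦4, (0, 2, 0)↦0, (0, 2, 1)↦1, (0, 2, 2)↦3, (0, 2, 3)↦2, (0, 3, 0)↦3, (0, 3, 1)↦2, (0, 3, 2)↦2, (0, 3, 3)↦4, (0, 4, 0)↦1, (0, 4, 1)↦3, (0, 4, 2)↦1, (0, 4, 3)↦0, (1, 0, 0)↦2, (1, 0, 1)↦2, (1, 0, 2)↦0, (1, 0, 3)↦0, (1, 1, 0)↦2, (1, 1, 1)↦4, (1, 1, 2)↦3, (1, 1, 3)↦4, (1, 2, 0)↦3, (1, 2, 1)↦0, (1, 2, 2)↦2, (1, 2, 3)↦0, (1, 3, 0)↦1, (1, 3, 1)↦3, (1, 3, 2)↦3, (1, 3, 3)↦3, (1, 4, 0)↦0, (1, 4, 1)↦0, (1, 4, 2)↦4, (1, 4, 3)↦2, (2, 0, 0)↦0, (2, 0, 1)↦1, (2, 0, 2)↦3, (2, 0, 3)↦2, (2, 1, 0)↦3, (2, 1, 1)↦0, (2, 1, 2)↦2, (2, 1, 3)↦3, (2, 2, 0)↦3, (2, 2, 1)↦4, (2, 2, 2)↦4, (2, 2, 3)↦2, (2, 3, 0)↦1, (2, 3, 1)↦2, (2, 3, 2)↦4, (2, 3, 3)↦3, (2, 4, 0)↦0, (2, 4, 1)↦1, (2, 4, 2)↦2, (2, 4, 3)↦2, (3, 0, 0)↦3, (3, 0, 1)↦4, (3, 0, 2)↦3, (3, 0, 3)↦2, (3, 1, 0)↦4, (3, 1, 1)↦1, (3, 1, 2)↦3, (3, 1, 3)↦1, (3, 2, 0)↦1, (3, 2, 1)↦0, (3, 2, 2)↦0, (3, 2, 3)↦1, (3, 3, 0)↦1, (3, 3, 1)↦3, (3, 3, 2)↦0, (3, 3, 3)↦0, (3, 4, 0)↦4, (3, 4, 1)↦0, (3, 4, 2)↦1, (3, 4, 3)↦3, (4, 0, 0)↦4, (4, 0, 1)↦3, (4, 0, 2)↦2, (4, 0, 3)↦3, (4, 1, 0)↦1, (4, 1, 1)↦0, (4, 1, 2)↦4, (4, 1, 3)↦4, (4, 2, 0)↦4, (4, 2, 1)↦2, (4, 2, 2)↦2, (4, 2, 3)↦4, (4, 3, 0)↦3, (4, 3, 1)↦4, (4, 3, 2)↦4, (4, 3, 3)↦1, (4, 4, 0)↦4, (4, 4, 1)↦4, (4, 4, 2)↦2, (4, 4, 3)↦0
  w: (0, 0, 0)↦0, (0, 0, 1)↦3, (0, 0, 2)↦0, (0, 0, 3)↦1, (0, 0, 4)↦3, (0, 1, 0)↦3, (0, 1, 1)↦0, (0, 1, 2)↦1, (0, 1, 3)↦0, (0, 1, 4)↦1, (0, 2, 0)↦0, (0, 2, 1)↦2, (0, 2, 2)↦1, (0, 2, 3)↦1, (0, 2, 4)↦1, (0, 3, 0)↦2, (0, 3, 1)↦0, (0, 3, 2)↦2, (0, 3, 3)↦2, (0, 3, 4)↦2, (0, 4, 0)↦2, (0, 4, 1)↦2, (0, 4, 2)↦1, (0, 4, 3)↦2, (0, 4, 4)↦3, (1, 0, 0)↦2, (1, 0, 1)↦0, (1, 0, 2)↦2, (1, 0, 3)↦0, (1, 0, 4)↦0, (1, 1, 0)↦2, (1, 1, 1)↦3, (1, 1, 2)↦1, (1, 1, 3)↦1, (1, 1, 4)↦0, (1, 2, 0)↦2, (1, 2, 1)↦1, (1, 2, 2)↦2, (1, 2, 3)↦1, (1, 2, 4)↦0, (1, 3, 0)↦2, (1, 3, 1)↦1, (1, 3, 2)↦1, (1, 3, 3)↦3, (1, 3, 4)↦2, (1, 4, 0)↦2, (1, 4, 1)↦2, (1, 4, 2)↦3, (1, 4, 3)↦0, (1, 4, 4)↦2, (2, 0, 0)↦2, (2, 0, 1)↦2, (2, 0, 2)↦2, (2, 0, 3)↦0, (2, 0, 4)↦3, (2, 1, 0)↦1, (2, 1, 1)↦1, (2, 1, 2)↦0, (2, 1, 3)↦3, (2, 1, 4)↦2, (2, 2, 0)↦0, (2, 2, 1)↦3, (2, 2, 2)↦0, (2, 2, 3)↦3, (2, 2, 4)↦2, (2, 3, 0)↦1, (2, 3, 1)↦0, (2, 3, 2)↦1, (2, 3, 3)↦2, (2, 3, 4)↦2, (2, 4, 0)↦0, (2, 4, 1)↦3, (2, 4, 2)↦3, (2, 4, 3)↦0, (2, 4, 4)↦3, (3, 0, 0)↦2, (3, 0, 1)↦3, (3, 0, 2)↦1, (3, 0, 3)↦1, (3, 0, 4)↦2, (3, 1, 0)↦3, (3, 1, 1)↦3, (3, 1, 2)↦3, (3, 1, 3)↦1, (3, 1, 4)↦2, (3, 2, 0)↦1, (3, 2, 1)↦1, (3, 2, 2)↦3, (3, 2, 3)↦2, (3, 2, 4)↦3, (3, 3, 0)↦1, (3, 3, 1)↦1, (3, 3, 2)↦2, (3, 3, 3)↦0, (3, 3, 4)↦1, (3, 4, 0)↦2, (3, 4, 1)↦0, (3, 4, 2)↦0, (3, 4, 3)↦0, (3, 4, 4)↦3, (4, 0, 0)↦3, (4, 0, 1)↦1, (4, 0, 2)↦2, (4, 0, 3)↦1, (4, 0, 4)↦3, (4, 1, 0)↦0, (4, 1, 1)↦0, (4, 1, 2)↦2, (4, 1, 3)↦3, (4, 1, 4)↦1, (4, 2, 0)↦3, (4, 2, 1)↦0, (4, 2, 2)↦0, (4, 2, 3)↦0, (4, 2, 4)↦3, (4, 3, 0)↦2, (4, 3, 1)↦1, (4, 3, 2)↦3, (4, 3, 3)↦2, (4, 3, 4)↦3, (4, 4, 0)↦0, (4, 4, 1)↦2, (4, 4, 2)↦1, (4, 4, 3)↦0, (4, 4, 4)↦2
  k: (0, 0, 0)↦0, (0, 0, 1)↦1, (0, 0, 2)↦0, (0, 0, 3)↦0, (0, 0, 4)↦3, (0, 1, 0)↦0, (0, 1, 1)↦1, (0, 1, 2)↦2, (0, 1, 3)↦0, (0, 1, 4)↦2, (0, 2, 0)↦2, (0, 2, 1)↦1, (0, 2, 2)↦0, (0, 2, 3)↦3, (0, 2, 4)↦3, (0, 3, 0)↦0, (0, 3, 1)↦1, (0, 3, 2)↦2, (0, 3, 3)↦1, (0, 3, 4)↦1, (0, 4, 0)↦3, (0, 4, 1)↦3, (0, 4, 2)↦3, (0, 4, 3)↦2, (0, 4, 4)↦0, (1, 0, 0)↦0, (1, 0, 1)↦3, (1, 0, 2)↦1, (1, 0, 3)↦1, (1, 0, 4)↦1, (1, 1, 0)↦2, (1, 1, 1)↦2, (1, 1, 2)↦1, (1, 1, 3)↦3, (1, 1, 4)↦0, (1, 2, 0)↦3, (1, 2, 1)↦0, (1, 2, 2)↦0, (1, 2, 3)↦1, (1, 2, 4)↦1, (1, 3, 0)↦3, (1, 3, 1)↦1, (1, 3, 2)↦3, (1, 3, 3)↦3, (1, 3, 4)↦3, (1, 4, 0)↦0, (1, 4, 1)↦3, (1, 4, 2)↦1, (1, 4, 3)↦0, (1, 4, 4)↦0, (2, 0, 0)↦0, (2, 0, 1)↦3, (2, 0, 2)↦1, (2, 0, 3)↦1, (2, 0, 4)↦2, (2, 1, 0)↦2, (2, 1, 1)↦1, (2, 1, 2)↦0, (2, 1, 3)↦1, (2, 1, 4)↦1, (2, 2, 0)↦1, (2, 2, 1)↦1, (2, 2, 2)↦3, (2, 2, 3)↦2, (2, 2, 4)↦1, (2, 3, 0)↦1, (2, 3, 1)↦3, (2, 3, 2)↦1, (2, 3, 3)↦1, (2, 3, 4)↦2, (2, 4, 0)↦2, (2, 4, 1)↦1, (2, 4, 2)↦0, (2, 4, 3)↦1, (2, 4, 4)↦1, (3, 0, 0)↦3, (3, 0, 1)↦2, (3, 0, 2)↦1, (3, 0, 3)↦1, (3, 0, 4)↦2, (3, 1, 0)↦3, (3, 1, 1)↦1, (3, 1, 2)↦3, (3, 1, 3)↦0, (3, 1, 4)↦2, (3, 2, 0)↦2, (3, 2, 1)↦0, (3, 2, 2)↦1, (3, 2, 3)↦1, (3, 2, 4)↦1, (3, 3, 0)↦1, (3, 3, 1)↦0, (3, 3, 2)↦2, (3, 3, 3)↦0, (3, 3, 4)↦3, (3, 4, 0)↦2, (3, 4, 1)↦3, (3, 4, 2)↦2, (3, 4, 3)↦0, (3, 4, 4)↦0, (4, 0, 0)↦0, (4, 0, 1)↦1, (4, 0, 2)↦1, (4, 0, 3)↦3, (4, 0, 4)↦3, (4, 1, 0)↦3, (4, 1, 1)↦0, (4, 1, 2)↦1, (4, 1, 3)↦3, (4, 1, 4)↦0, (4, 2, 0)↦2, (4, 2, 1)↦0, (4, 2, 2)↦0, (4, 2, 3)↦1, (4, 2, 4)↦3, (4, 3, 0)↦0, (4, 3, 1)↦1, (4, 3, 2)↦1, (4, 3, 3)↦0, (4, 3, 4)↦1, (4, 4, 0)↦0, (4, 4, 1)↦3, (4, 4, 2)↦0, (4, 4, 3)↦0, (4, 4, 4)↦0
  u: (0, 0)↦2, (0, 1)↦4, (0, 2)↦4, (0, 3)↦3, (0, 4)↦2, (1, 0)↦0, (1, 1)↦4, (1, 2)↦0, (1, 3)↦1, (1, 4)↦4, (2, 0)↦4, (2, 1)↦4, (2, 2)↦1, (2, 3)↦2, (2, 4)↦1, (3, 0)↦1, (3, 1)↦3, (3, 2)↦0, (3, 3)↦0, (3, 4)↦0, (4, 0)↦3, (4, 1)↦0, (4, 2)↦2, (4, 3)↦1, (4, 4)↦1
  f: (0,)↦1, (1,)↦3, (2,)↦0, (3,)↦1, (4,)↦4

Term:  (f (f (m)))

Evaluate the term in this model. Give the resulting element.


value = 4

  m = 4
  (f (m)) = f(4,) = 4
  (f (f (m))) = f(4,) = 4


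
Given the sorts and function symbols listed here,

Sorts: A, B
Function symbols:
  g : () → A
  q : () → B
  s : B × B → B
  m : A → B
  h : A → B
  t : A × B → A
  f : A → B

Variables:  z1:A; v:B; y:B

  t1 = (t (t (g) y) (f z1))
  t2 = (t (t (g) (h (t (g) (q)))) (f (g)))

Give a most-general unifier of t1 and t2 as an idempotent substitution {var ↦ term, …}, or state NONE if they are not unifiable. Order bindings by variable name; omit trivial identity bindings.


{y ↦ (h (t (g) (q))), z1 ↦ (g)}


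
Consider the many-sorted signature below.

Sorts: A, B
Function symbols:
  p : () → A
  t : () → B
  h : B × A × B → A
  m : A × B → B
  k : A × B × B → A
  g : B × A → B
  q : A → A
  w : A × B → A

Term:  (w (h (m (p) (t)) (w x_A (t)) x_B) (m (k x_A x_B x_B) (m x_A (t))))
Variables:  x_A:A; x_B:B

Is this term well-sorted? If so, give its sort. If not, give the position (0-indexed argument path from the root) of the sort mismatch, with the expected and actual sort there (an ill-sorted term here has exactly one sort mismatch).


      (p) : A
      (t) : B
    (m (p) (t)) : B
      x_A : A
      (t) : B
    (w x_A (t)) : A
    x_B : B
  (h (m (p) (t)) (w x_A (t)) x_B) : A
      x_A : A
      x_B : B
      x_B : B
    (k x_A x_B x_B) : A
      x_A : A
      (t) : B
    (m x_A (t)) : B
  (m (k x_A x_B x_B) (m x_A (t))) : B
(w (h (m (p) (t)) (w x_A (t)) x_B) (m (k x_A x_B x_B) (m x_A (t)))) : A

well-sorted; sort = A


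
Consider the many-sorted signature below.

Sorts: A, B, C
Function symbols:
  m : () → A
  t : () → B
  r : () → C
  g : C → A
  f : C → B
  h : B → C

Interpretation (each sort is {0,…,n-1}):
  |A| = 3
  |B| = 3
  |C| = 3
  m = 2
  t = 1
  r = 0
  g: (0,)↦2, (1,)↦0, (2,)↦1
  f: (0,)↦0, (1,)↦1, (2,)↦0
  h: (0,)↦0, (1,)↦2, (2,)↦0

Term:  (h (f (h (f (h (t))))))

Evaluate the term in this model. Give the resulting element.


value = 0

  t = 1
  (h (t)) = h(1,) = 2
  (f (h (t))) = f(2,) = 0
  (h (f (h (t)))) = h(0,) = 0
  (f (h (f (h (t))))) = f(0,) = 0
  (h (f (h (f (h (t)))))) = h(0,) = 0


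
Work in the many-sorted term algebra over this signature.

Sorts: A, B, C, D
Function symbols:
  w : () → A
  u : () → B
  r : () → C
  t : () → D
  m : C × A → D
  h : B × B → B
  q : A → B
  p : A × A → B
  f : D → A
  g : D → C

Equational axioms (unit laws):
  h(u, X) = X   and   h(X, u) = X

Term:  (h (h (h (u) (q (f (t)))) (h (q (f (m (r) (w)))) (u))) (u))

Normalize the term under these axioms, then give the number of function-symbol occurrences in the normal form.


1. (h (h (h (u) (q (f (t)))) (h (q (f (m (r) (w)))) (u))) (u))  →  (h (h (u) (q (f (t)))) (h (q (f (m (r) (w)))) (u)))
2. (h (h (u) (q (f (t)))) (h (q (f (m (r) (w)))) (u)))  →  (h (q (f (t))) (h (q (f (m (r) (w)))) (u)))
3. (h (q (f (t))) (h (q (f (m (r) (w)))) (u)))  →  (h (q (f (t))) (q (f (m (r) (w)))))
normal form: (h (q (f (t))) (q (f (m (r) (w)))))

size = 9
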